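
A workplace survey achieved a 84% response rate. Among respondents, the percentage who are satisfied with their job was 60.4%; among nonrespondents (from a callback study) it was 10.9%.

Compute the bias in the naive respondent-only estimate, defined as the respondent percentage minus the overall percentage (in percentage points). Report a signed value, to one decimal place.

+7.9 percentage points

Nonresponse fraction = 1 − 0.84 = 0.16.
Bias = (nonresponse fraction) × (respondent percentage − nonrespondent percentage)
     = 0.16 × (60.4 − 10.9) = 0.16 × 49.5 = 7.92.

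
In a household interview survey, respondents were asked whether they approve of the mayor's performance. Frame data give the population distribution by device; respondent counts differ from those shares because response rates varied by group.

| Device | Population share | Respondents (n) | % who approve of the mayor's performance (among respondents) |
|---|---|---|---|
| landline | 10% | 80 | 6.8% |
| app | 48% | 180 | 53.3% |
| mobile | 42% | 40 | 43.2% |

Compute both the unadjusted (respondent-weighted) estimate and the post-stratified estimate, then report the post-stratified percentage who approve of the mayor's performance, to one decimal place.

44.4%

Unadjusted (pooled respondent) estimate weights by respondent counts:
  (80/300)×6.8 + (180/300)×53.3 + (40/300)×43.2 = 39.5533%
Reweighting by population device shares:
  0.1×6.8 + 0.48×53.3 + 0.42×43.2 = 44.408%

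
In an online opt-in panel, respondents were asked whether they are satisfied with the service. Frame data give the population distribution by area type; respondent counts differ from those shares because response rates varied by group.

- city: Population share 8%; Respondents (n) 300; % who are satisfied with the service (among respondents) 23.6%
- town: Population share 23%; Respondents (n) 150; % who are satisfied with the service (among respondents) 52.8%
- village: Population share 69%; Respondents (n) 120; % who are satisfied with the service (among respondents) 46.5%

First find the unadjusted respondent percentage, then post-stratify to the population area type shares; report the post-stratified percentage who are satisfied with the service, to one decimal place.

46.1%

Unadjusted (pooled respondent) estimate weights by respondent counts:
  (300/570)×23.6 + (150/570)×52.8 + (120/570)×46.5 = 36.1053%
Post-stratifying to population shares instead:
  0.08×23.6 + 0.23×52.8 + 0.69×46.5 = 46.117%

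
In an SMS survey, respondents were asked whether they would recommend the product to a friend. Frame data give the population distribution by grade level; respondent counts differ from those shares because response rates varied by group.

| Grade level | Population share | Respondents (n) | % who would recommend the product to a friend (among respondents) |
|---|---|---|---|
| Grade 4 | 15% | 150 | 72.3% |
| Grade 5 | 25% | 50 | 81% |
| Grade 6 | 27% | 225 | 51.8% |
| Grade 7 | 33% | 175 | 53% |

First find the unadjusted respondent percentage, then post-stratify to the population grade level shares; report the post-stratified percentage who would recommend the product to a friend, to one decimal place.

62.6%

Unadjusted (pooled respondent) estimate weights by respondent counts:
  (150/600)×72.3 + (50/600)×81 + (225/600)×51.8 + (175/600)×53 = 59.7083%
Post-stratified estimate weights by population shares:
  0.15×72.3 + 0.25×81 + 0.27×51.8 + 0.33×53 = 62.571%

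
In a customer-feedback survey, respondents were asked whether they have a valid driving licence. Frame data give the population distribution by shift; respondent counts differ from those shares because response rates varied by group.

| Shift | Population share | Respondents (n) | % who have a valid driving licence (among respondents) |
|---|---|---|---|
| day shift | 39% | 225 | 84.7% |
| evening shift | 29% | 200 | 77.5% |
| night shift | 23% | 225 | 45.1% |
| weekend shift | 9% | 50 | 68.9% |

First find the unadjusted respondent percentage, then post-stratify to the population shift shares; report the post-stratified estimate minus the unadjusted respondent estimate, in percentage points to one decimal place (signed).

Unadjusted (pooled respondent) estimate weights by respondent counts:
  (225/700)×84.7 + (200/700)×77.5 + (225/700)×45.1 + (50/700)×68.9 = 68.7857%
Reweighting by population shift shares:
  0.39×84.7 + 0.29×77.5 + 0.23×45.1 + 0.09×68.9 = 72.082%
Difference = 72.082 − 68.7857 = 3.2963 pp.

+3.3 percentage points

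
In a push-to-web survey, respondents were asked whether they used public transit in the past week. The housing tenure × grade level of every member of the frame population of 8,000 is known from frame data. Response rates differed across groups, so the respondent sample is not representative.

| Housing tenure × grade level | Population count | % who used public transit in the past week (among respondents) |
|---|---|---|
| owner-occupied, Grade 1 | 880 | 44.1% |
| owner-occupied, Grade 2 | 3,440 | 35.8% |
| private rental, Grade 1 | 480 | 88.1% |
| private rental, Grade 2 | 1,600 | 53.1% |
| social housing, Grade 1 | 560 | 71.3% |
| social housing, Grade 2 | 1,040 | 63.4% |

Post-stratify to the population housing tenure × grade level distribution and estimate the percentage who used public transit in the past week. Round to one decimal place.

49.4%

Weight each group's respondent value by its population share:
  owner-occupied, Grade 1: (880/8,000) × 44.1 = 4.851
  owner-occupied, Grade 2: (3,440/8,000) × 35.8 = 15.394
  private rental, Grade 1: (480/8,000) × 88.1 = 5.286
  private rental, Grade 2: (1,600/8,000) × 53.1 = 10.62
  social housing, Grade 1: (560/8,000) × 71.3 = 4.991
  social housing, Grade 2: (1,040/8,000) × 63.4 = 8.242
Post-stratified estimate = 49.384 → 49.4%.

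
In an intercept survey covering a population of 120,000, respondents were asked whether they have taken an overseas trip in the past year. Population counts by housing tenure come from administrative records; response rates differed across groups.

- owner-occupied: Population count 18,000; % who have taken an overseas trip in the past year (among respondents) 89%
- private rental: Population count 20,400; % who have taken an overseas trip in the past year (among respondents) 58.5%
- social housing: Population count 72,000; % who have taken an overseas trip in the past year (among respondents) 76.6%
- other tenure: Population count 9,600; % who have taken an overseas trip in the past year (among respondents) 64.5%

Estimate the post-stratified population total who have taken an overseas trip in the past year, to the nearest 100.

Apply each group's respondent rate to its population count:
  owner-occupied: 18,000 × 89% = 16,020
  private rental: 20,400 × 58.5% = 11,934
  social housing: 72,000 × 76.6% = 55,152
  other tenure: 9,600 × 64.5% = 6192
Estimated total = 89,298 → 89,300.

89,300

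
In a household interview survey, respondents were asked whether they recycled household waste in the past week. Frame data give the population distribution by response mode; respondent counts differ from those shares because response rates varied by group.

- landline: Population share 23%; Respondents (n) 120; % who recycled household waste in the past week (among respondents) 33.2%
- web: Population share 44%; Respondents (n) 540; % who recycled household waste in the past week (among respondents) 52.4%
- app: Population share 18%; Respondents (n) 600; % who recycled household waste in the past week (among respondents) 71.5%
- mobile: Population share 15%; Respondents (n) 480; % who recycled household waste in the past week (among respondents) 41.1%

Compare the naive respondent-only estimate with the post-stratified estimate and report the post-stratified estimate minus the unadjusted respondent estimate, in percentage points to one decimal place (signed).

Unadjusted (pooled respondent) estimate weights by respondent counts:
  (120/1740)×33.2 + (540/1740)×52.4 + (600/1740)×71.5 + (480/1740)×41.1 = 54.5448%
Post-stratifying to population shares instead:
  0.23×33.2 + 0.44×52.4 + 0.18×71.5 + 0.15×41.1 = 49.727%
Difference = 49.727 − 54.5448 = -4.8178 pp.

-4.8 percentage points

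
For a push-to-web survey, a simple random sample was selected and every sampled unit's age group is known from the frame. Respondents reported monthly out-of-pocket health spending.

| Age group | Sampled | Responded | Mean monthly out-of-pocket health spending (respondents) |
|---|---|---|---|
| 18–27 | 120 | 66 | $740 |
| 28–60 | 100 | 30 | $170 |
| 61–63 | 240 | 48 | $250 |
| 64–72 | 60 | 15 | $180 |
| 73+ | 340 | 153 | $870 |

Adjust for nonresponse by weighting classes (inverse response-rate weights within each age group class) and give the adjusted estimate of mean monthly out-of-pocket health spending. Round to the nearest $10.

$550

Response rates by class: 18–27 66/120 = 55%, 28–60 30/100 = 30%, 61–63 48/240 = 20%, 64–72 15/60 = 25%, 73+ 153/340 = 45%.
Each respondent's weight = sampled/responded in their class; summing within a class gives n_sampled, so:
  18–27: 120 × 740 = 88,800
  28–60: 100 × 170 = 17,000
  61–63: 240 × 250 = 60,000
  64–72: 60 × 180 = 10,800
  73+: 340 × 870 = 295,800
Adjusted estimate = 472,400 / 860 = 549.302 → $550.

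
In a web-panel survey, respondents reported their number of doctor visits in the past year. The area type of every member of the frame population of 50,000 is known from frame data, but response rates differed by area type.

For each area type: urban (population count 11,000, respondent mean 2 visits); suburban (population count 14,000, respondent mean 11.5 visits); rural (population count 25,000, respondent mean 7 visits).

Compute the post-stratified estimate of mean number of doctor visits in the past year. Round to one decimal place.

7.2

Weight each group's respondent value by its population share:
  urban: (11,000/50,000) × 2 = 0.44
  suburban: (14,000/50,000) × 11.5 = 3.22
  rural: (25,000/50,000) × 7 = 3.5
Post-stratified estimate = 7.16 → 7.2.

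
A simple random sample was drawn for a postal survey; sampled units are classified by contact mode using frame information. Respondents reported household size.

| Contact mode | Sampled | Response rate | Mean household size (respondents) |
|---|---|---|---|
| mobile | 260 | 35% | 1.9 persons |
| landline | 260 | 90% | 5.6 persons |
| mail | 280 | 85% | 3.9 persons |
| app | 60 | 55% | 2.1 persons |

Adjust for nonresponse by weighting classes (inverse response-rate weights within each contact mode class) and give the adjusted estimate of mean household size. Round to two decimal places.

Inverse-response-rate weighting restores each class to its sampled count, so class totals weight by n_sampled:
  mobile: 260 × 1.9 = 494
  landline: 260 × 5.6 = 1456
  mail: 280 × 3.9 = 1092
  app: 60 × 2.1 = 126
Adjusted estimate = 3168 / 860 = 3.68372 → 3.68.

3.68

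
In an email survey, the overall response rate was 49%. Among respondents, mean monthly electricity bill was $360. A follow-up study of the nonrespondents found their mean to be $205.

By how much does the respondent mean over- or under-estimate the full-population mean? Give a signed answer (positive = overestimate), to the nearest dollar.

Nonresponse fraction = 1 − 0.49 = 0.51.
Bias = (nonresponse fraction) × (respondent mean − nonrespondent mean)
     = 0.51 × (360 − 205) = 0.51 × 155 = 79.05.

+$79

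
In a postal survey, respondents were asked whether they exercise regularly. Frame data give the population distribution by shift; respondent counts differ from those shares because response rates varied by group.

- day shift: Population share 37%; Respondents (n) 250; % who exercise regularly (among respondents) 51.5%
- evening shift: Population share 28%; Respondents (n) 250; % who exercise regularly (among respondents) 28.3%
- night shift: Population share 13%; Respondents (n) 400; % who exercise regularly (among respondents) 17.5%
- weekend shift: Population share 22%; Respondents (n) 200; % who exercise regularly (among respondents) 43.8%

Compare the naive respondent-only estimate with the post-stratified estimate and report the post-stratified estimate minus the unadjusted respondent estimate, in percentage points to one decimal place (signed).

Without adjustment, the pooled respondent share is:
  (250/1100)×51.5 + (250/1100)×28.3 + (400/1100)×17.5 + (200/1100)×43.8 = 32.4636%
Post-stratified estimate weights by population shares:
  0.37×51.5 + 0.28×28.3 + 0.13×17.5 + 0.22×43.8 = 38.89%
Difference = 38.89 − 32.4636 = 6.4264 pp.

+6.4 percentage points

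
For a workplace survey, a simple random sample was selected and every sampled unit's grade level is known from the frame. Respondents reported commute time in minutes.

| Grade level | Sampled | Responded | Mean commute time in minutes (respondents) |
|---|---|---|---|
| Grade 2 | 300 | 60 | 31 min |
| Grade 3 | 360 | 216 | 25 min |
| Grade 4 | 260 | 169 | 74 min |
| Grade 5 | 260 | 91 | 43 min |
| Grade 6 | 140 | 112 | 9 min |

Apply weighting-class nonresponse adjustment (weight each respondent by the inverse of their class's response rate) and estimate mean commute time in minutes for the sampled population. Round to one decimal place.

Response rates by class: Grade 2 60/300 = 20%, Grade 3 216/360 = 60%, Grade 4 169/260 = 65%, Grade 5 91/260 = 35%, Grade 6 112/140 = 80%.
With weight = n_sampled/n_responded per class, the weighted class total is n_sampled:
  Grade 2: 300 × 31 = 9300
  Grade 3: 360 × 25 = 9000
  Grade 4: 260 × 74 = 19,240
  Grade 5: 260 × 43 = 11,180
  Grade 6: 140 × 9 = 1260
Adjusted estimate = 49,980 / 1,320 = 37.8636 → 37.9.

37.9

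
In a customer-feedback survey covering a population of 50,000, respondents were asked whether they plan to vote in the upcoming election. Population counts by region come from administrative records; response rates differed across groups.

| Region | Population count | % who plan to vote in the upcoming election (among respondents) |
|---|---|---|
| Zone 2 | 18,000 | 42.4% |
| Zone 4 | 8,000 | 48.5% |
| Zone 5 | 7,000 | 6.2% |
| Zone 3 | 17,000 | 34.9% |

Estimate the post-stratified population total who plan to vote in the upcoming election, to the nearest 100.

17,900

Estimated count per cell = population count × respondent percentage:
  Zone 2: 18,000 × 42.4% = 7632
  Zone 4: 8,000 × 48.5% = 3880
  Zone 5: 7,000 × 6.2% = 434
  Zone 3: 17,000 × 34.9% = 5933
Estimated total = 17,879 → 17,900.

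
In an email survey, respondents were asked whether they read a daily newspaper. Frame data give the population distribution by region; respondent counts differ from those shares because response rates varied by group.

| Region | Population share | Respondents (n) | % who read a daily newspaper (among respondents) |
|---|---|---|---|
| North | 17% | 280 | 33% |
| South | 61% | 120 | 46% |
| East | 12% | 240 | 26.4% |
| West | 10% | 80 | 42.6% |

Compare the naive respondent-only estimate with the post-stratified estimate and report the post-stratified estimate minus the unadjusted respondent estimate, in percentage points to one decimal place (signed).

Without adjustment, the pooled respondent share is:
  (280/720)×33 + (120/720)×46 + (240/720)×26.4 + (80/720)×42.6 = 34.0333%
Post-stratifying to population shares instead:
  0.17×33 + 0.61×46 + 0.12×26.4 + 0.1×42.6 = 41.098%
Difference = 41.098 − 34.0333 = 7.0647 pp.

+7.1 percentage points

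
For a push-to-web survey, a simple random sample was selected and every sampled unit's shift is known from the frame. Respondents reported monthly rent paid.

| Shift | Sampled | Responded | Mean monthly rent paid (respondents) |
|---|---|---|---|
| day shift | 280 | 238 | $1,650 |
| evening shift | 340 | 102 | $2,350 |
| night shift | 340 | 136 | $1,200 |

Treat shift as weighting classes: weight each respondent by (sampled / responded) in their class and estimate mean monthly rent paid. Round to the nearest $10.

$1,740

Response rates by class: day shift 238/280 = 85%, evening shift 102/340 = 30%, night shift 136/340 = 40%.
Inverse-response-rate weighting restores each class to its sampled count, so class totals weight by n_sampled:
  day shift: 280 × 1650 = 462,000
  evening shift: 340 × 2350 = 799,000
  night shift: 340 × 1200 = 408,000
Adjusted estimate = 1,669,000 / 960 = 1738.54 → $1,740.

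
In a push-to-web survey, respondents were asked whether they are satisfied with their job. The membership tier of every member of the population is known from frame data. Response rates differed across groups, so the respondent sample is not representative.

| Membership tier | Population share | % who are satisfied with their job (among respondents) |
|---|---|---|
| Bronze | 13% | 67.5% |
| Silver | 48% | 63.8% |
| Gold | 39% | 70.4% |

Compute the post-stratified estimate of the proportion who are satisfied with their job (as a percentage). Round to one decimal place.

Post-stratification weights by population share, not respondent share:
  Bronze: 0.13 × 67.5 = 8.775
  Silver: 0.48 × 63.8 = 30.624
  Gold: 0.39 × 70.4 = 27.456
Post-stratified estimate = 66.855 → 66.9%.

66.9%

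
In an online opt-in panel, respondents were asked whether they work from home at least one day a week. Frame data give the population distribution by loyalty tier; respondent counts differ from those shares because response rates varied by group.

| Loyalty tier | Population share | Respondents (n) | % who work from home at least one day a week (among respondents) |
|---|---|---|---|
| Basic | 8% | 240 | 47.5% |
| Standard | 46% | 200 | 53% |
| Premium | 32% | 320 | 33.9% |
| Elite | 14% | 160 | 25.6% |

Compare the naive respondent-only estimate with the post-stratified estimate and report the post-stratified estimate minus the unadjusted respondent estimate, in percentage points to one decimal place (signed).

+2.5 percentage points

Unadjusted (pooled respondent) estimate weights by respondent counts:
  (240/920)×47.5 + (200/920)×53 + (320/920)×33.9 + (160/920)×25.6 = 40.1565%
Reweighting by population loyalty tier shares:
  0.08×47.5 + 0.46×53 + 0.32×33.9 + 0.14×25.6 = 42.612%
Difference = 42.612 − 40.1565 = 2.4555 pp.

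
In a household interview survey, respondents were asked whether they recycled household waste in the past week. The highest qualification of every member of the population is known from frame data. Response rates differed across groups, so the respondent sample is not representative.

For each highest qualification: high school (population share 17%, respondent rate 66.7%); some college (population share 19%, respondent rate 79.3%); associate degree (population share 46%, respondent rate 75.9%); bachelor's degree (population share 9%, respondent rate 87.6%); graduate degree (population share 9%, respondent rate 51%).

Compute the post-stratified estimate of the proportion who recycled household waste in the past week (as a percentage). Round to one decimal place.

73.8%

Weight each group's respondent value by its population share:
  high school: 0.17 × 66.7 = 11.339
  some college: 0.19 × 79.3 = 15.067
  associate degree: 0.46 × 75.9 = 34.914
  bachelor's degree: 0.09 × 87.6 = 7.884
  graduate degree: 0.09 × 51 = 4.59
Post-stratified estimate = 73.794 → 73.8%.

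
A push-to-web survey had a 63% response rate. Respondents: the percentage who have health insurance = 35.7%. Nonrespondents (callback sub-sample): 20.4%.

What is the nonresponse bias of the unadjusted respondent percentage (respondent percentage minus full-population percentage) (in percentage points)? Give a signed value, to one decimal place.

+5.7 percentage points

Nonresponse fraction = 1 − 0.63 = 0.37.
Bias = (nonresponse fraction) × (respondent percentage − nonrespondent percentage)
     = 0.37 × (35.7 − 20.4) = 0.37 × 15.3 = 5.661.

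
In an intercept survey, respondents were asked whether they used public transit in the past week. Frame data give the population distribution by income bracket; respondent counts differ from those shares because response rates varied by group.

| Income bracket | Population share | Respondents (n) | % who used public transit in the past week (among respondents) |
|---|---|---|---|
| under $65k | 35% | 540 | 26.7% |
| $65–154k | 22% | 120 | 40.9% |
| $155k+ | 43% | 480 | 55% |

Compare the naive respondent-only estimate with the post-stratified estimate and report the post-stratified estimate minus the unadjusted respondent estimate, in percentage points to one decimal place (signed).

+1.9 percentage points

Naive respondent-only estimate (weights = respondent counts):
  (540/1140)×26.7 + (120/1140)×40.9 + (480/1140)×55 = 40.1105%
Post-stratified estimate weights by population shares:
  0.35×26.7 + 0.22×40.9 + 0.43×55 = 41.993%
Difference = 41.993 − 40.1105 = 1.8825 pp.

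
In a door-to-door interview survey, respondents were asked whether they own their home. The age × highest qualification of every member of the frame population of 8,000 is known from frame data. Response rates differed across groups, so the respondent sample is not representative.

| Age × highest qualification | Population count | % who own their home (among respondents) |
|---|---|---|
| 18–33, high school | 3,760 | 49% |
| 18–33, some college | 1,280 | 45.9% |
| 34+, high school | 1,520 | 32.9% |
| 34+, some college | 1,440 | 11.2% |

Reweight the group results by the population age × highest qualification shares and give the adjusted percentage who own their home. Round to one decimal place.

38.6%

Weight each group's respondent value by its population share:
  18–33, high school: (3,760/8,000) × 49 = 23.03
  18–33, some college: (1,280/8,000) × 45.9 = 7.344
  34+, high school: (1,520/8,000) × 32.9 = 6.251
  34+, some college: (1,440/8,000) × 11.2 = 2.016
Post-stratified estimate = 38.641 → 38.6%.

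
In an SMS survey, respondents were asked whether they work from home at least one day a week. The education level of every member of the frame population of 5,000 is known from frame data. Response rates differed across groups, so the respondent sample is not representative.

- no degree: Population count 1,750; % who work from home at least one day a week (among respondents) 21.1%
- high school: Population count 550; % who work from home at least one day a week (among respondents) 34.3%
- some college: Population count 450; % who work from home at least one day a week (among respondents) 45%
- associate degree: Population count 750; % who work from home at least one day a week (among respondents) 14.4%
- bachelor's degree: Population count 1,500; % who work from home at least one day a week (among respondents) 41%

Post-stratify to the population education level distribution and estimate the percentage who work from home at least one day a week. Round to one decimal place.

29.7%

Weight each group's respondent value by its population share:
  no degree: (1,750/5,000) × 21.1 = 7.385
  high school: (550/5,000) × 34.3 = 3.773
  some college: (450/5,000) × 45 = 4.05
  associate degree: (750/5,000) × 14.4 = 2.16
  bachelor's degree: (1,500/5,000) × 41 = 12.3
Post-stratified estimate = 29.668 → 29.7%.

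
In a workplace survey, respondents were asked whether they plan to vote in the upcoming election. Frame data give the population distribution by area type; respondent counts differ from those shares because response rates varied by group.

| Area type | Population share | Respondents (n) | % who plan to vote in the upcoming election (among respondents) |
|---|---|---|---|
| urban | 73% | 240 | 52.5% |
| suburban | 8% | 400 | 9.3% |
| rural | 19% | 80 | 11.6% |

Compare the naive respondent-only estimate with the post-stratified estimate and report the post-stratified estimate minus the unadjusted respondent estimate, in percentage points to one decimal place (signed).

+17.3 percentage points

Without adjustment, the pooled respondent share is:
  (240/720)×52.5 + (400/720)×9.3 + (80/720)×11.6 = 23.9556%
Reweighting by population area type shares:
  0.73×52.5 + 0.08×9.3 + 0.19×11.6 = 41.273%
Difference = 41.273 − 23.9556 = 17.3174 pp.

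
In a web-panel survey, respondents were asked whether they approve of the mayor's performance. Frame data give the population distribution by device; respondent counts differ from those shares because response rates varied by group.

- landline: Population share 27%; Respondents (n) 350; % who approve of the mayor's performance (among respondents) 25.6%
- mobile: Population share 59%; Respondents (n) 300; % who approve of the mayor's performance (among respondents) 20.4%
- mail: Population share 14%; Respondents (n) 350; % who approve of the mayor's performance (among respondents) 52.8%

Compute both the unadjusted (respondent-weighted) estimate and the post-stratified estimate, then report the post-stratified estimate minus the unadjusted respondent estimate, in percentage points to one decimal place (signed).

-7.2 percentage points

Without adjustment, the pooled respondent share is:
  (350/1000)×25.6 + (300/1000)×20.4 + (350/1000)×52.8 = 33.56%
Post-stratified estimate weights by population shares:
  0.27×25.6 + 0.59×20.4 + 0.14×52.8 = 26.34%
Difference = 26.34 − 33.56 = -7.22 pp.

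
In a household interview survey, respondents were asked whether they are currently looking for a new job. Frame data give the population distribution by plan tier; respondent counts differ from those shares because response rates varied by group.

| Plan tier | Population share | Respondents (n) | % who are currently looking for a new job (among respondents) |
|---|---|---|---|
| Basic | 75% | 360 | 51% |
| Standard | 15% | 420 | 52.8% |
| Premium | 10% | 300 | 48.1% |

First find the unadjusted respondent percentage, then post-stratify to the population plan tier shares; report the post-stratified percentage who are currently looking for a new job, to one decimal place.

51.0%

Unadjusted (pooled respondent) estimate weights by respondent counts:
  (360/1080)×51 + (420/1080)×52.8 + (300/1080)×48.1 = 50.8944%
Post-stratified estimate weights by population shares:
  0.75×51 + 0.15×52.8 + 0.1×48.1 = 50.98%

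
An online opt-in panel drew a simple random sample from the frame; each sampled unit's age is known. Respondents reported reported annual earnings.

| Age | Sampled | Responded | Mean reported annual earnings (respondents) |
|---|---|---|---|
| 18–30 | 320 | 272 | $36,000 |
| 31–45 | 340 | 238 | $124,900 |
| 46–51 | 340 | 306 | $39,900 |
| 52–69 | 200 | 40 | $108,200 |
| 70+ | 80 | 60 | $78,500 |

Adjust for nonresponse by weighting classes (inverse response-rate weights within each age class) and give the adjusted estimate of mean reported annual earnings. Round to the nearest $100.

Class response rates: 18–30 272/320 = 85%, 31–45 238/340 = 70%, 46–51 306/340 = 90%, 52–69 40/200 = 20%, 70+ 60/80 = 75%.
Inverse-response-rate weighting restores each class to its sampled count, so class totals weight by n_sampled:
  18–30: 320 × 36,000 = 11,520,000
  31–45: 340 × 124,900 = 42,466,000
  46–51: 340 × 39,900 = 13,566,000
  52–69: 200 × 108,200 = 21,640,000
  70+: 80 × 78,500 = 6,280,000
Adjusted estimate = 95,472,000 / 1,280 = 74587.5 → $74,600.

$74,600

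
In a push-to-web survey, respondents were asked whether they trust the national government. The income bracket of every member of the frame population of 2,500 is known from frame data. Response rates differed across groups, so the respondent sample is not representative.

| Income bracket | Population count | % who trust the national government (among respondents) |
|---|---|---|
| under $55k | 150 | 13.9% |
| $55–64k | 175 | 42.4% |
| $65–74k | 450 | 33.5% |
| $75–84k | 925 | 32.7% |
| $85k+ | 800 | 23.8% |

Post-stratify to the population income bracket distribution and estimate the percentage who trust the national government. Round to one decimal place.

Post-stratification weights by population share, not respondent share:
  under $55k: (150/2,500) × 13.9 = 0.834
  $55–64k: (175/2,500) × 42.4 = 2.968
  $65–74k: (450/2,500) × 33.5 = 6.03
  $75–84k: (925/2,500) × 32.7 = 12.099
  $85k+: (800/2,500) × 23.8 = 7.616
Post-stratified estimate = 29.547 → 29.5%.

29.5%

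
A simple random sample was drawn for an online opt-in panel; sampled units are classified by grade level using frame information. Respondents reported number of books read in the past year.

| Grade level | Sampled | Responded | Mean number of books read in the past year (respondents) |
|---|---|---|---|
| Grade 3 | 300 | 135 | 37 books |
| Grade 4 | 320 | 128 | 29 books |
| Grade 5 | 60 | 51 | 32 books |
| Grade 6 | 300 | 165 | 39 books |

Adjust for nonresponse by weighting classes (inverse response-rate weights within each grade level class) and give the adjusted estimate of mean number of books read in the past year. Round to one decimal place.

Class response rates: Grade 3 135/300 = 45%, Grade 4 128/320 = 40%, Grade 5 51/60 = 85%, Grade 6 165/300 = 55%.
With weight = n_sampled/n_responded per class, the weighted class total is n_sampled:
  Grade 3: 300 × 37 = 11,100
  Grade 4: 320 × 29 = 9280
  Grade 5: 60 × 32 = 1920
  Grade 6: 300 × 39 = 11,700
Adjusted estimate = 34,000 / 980 = 34.6939 → 34.7.

34.7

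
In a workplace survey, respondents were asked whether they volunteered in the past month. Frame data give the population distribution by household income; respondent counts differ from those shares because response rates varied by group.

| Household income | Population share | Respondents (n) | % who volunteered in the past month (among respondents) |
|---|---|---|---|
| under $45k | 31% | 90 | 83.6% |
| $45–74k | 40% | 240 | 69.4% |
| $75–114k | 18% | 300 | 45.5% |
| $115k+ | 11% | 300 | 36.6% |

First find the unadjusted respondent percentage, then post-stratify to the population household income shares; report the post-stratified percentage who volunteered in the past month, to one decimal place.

65.9%

Unadjusted (pooled respondent) estimate weights by respondent counts:
  (90/930)×83.6 + (240/930)×69.4 + (300/930)×45.5 + (300/930)×36.6 = 52.4839%
Post-stratifying to population shares instead:
  0.31×83.6 + 0.4×69.4 + 0.18×45.5 + 0.11×36.6 = 65.892%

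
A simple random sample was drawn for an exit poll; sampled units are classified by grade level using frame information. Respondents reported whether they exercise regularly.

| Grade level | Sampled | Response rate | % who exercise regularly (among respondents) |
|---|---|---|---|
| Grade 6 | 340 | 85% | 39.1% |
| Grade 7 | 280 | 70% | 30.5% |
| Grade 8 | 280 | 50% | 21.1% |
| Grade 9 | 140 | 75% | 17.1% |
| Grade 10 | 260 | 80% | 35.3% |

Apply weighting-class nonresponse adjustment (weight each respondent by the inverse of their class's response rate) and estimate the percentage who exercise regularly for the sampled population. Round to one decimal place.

With weight = n_sampled/n_responded per class, the weighted class total is n_sampled:
  Grade 6: 340 × 39.1 = 13,294
  Grade 7: 280 × 30.5 = 8540
  Grade 8: 280 × 21.1 = 5908
  Grade 9: 140 × 17.1 = 2394
  Grade 10: 260 × 35.3 = 9178
Adjusted estimate = 39,314 / 1,300 = 30.2415 → 30.2%.

30.2%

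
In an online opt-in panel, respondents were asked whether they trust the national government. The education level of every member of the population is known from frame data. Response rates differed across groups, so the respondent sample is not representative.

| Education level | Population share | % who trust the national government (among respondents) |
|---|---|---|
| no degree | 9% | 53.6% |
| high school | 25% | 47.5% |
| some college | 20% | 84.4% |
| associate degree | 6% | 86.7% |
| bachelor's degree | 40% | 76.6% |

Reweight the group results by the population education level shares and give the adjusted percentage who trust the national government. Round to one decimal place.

69.4%

Each cell contributes population-share × respondent value:
  no degree: 0.09 × 53.6 = 4.824
  high school: 0.25 × 47.5 = 11.875
  some college: 0.2 × 84.4 = 16.88
  associate degree: 0.06 × 86.7 = 5.202
  bachelor's degree: 0.4 × 76.6 = 30.64
Post-stratified estimate = 69.421 → 69.4%.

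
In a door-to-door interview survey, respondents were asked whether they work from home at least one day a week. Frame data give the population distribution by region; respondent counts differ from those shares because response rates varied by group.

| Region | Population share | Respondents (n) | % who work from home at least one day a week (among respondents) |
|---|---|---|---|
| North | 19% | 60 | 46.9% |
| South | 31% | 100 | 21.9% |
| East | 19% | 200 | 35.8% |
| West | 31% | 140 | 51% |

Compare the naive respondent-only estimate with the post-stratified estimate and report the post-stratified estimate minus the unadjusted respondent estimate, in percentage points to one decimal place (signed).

Naive respondent-only estimate (weights = respondent counts):
  (60/500)×46.9 + (100/500)×21.9 + (200/500)×35.8 + (140/500)×51 = 38.608%
Post-stratified estimate weights by population shares:
  0.19×46.9 + 0.31×21.9 + 0.19×35.8 + 0.31×51 = 38.312%
Difference = 38.312 − 38.608 = -0.296 pp.

-0.3 percentage points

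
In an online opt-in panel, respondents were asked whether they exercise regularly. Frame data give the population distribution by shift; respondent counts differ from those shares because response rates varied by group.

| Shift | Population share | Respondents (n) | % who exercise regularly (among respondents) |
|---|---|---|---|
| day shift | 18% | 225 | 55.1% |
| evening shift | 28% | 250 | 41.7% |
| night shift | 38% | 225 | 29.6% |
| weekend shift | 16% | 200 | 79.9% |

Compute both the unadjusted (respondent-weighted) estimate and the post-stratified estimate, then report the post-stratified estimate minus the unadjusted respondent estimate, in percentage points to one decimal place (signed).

-4.9 percentage points

Without adjustment, the pooled respondent share is:
  (225/900)×55.1 + (250/900)×41.7 + (225/900)×29.6 + (200/900)×79.9 = 50.5139%
Post-stratified estimate weights by population shares:
  0.18×55.1 + 0.28×41.7 + 0.38×29.6 + 0.16×79.9 = 45.626%
Difference = 45.626 − 50.5139 = -4.8879 pp.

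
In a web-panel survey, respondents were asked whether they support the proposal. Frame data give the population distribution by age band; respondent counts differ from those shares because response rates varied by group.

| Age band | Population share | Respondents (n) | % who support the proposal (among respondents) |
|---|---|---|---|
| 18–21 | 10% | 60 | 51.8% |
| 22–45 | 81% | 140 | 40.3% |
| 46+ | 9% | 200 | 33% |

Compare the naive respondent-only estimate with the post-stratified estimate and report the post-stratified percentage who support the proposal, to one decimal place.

Unadjusted (pooled respondent) estimate weights by respondent counts:
  (60/400)×51.8 + (140/400)×40.3 + (200/400)×33 = 38.375%
Post-stratified estimate weights by population shares:
  0.1×51.8 + 0.81×40.3 + 0.09×33 = 40.793%

40.8%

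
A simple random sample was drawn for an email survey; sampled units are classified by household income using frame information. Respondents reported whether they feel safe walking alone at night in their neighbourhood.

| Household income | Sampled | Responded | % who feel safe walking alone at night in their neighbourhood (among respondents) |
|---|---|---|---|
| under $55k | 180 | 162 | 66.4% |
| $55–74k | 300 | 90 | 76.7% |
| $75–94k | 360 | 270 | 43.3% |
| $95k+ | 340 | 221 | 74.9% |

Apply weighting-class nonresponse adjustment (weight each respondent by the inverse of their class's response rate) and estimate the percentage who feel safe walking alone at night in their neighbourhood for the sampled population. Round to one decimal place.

64.4%

Class response rates: under $55k 162/180 = 90%, $55–74k 90/300 = 30%, $75–94k 270/360 = 75%, $95k+ 221/340 = 65%.
Each respondent's weight = sampled/responded in their class; summing within a class gives n_sampled, so:
  under $55k: 180 × 66.4 = 11952
  $55–74k: 300 × 76.7 = 23,010
  $75–94k: 360 × 43.3 = 15588
  $95k+: 340 × 74.9 = 25466
Adjusted estimate = 76,016 / 1,180 = 64.4203 → 64.4%.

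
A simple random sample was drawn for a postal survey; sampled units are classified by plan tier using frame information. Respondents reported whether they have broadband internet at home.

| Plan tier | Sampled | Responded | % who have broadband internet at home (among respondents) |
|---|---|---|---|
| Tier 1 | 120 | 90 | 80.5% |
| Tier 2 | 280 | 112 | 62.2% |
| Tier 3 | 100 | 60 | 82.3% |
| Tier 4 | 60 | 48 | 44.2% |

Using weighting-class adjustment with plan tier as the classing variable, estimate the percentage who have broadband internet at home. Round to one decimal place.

67.8%

Class response rates: Tier 1 90/120 = 75%, Tier 2 112/280 = 40%, Tier 3 60/100 = 60%, Tier 4 48/60 = 80%.
Weighting each respondent by the inverse class response rate inflates each class back to its sampled size, so the class weight is n_sampled:
  Tier 1: 120 × 80.5 = 9660
  Tier 2: 280 × 62.2 = 17,416
  Tier 3: 100 × 82.3 = 8230
  Tier 4: 60 × 44.2 = 2652
Adjusted estimate = 37,958 / 560 = 67.7821 → 67.8%.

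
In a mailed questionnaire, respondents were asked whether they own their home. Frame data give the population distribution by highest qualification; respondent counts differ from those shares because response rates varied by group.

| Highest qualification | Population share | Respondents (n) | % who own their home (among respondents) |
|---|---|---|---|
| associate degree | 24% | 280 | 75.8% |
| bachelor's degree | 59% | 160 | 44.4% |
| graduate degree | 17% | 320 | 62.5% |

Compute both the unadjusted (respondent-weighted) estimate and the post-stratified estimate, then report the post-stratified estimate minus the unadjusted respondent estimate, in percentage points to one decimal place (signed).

Without adjustment, the pooled respondent share is:
  (280/760)×75.8 + (160/760)×44.4 + (320/760)×62.5 = 63.5895%
Reweighting by population highest qualification shares:
  0.24×75.8 + 0.59×44.4 + 0.17×62.5 = 55.013%
Difference = 55.013 − 63.5895 = -8.5765 pp.

-8.6 percentage points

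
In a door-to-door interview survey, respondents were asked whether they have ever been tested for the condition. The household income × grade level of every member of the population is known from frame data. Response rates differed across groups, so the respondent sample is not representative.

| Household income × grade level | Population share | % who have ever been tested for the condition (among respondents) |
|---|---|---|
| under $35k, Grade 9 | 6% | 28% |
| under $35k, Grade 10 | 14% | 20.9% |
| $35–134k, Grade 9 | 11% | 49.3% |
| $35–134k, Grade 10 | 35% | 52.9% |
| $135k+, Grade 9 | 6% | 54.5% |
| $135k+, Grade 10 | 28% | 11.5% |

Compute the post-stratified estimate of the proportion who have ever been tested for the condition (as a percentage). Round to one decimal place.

35.0%

Post-stratification weights by population share, not respondent share:
  under $35k, Grade 9: 0.06 × 28 = 1.68
  under $35k, Grade 10: 0.14 × 20.9 = 2.926
  $35–134k, Grade 9: 0.11 × 49.3 = 5.423
  $35–134k, Grade 10: 0.35 × 52.9 = 18.515
  $135k+, Grade 9: 0.06 × 54.5 = 3.27
  $135k+, Grade 10: 0.28 × 11.5 = 3.22
Post-stratified estimate = 35.034 → 35.0%.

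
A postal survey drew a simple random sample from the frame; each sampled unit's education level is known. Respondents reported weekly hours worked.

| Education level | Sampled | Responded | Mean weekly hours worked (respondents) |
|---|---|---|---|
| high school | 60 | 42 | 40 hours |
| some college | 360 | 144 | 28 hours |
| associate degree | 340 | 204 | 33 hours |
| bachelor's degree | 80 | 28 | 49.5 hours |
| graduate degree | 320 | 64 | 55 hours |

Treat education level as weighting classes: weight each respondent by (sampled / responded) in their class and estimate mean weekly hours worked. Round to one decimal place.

Response rates by class: high school 42/60 = 70%, some college 144/360 = 40%, associate degree 204/340 = 60%, bachelor's degree 28/80 = 35%, graduate degree 64/320 = 20%.
With weight = n_sampled/n_responded per class, the weighted class total is n_sampled:
  high school: 60 × 40 = 2400
  some college: 360 × 28 = 10,080
  associate degree: 340 × 33 = 11,220
  bachelor's degree: 80 × 49.5 = 3960
  graduate degree: 320 × 55 = 17,600
Adjusted estimate = 45,260 / 1,160 = 39.0172 → 39.0.

39.0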